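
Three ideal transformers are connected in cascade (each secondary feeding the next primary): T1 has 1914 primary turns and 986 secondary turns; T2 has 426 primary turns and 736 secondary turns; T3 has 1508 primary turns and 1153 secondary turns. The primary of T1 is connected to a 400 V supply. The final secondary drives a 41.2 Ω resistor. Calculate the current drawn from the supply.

I_supply ≈ 4.50 A

Secondary of T1: V = 400.00 × 986/1914 = 206.06 V.
Secondary of T2: V = 206.06 × 736/426 = 356.01 V.
Secondary of T3: V = 356.01 × 1153/1508 = 272.20 V.
I_load = 272.20/41.2 = 6.6068 A, so P_out = 272.20 × 6.6068 = 1798.4 W.
All ideal ⇒ P_in = P_out, so I_supply = 1798.4/400 = 4.50 A.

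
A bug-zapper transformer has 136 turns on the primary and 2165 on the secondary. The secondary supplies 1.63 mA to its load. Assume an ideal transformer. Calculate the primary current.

For an ideal transformer I_p/I_s = N_s/N_p, so I_p = 0.00163 × 2165/136 = 0.0259 A.

I_p ≈ 0.0259 A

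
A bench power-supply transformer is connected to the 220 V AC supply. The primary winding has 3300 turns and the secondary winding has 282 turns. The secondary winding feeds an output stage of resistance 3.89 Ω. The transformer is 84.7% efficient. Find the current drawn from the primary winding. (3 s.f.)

I_p ≈ 0.488 A

V_s = 220 × 282/3300 = 18.800 V.
I_s = V_s/R = 18.800/3.89 = 4.8329 A.
P_out = V_s I_s = 18.800 × 4.8329 = 90.859 W.
P_in = P_out/η = 90.859/0.847 = 107.27 W.
I_p = P_in/V_p = 107.27/220 = 0.488 A.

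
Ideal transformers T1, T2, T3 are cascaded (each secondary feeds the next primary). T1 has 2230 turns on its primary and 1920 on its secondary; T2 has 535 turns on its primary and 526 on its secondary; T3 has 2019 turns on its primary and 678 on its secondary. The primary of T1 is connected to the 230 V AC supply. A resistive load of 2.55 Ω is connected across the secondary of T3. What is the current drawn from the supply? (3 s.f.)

I_supply ≈ 7.29 A

Secondary of T1: V = 230.00 × 1920/2230 = 198.03 V.
Secondary of T2: V = 198.03 × 526/535 = 194.70 V.
Secondary of T3: V = 194.70 × 678/2019 = 65.381 V.
I_load = 65.381/2.55 = 25.639 A, so P_out = 65.381 × 25.639 = 1676.3 W.
All ideal ⇒ P_in = P_out, so I_supply = 1676.3/230 = 7.29 A.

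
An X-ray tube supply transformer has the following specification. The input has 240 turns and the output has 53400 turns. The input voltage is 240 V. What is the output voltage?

V_out/V_in = N_out/N_in, so V_out = 240 × 53400/240 = 53400 V.

V_out ≈ 53400 V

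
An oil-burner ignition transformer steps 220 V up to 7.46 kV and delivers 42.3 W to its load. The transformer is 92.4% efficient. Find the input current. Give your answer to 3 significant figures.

I_in ≈ 0.208 A

P_in = P_out/η = 42.3/0.924 = 45.779 W.
I_in = P_in/V_in = 45.779/220 = 0.208 A.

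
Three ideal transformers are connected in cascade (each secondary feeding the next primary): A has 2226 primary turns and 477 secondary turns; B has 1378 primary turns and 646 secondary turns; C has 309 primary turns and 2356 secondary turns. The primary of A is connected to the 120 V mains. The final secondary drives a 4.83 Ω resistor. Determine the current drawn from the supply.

Secondary of A: V = 120.00 × 477/2226 = 25.714 V.
Secondary of B: V = 25.714 × 646/1378 = 12.055 V.
Secondary of C: V = 12.055 × 2356/309 = 91.912 V.
I_load = 91.912/4.83 = 19.030 A, so P_out = 91.912 × 19.030 = 1749.0 W.
All ideal ⇒ P_in = P_out, so I_supply = 1749.0/120 = 14.6 A.

I_supply ≈ 14.6 A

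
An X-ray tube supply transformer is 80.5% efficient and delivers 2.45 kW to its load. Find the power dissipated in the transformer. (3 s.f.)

P_in = P_out/η = 2450/0.805 = 3043.48 W.
P_loss = P_in − P_out = 3043.48 − 2450 = 593 W.

P_loss ≈ 593 W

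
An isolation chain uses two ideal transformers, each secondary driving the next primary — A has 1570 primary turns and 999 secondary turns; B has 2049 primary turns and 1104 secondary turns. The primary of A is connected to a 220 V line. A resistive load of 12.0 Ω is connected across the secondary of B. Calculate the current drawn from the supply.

After A: V = 220.00 × 999/1570 = 139.99 V.
After B: V = 139.99 × 1104/2049 = 75.425 V.
I_load = 75.425/12.0 = 6.2854 A, so P_out = 75.425 × 6.2854 = 474.08 W.
All ideal ⇒ P_in = P_out, so I_supply = 474.08/220 = 2.15 A.

I_supply ≈ 2.15 A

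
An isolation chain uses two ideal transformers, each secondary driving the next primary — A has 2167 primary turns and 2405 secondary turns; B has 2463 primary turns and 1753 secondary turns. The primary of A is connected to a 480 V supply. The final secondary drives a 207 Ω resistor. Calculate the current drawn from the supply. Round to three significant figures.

After A: V = 480.00 × 2405/2167 = 532.72 V.
After B: V = 532.72 × 1753/2463 = 379.15 V.
I_load = 379.15/207 = 1.8317 A, so P_out = 379.15 × 1.8317 = 694.48 W.
All ideal ⇒ P_in = P_out, so I_supply = 694.48/480 = 1.45 A.

I_supply ≈ 1.45 A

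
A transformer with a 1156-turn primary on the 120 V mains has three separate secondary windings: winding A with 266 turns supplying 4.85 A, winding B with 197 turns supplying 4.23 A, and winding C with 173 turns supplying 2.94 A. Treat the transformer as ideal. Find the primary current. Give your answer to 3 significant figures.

I_p ≈ 2.28 A

V_A = 120 × 266/1156 = 27.612 V; V_B = 120 × 197/1156 = 20.450 V; V_C = 120 × 173/1156 = 17.958 V.
P_out = V_A I_A + V_B I_B + V_C I_C = 27.612×4.85 + 20.450×4.23 + 17.958×2.94 = 133.92 + 86.503 + 52.798 = 273.22 W.
Ideal ⇒ P_in = P_out, so I_p = P_out/V_p = 273.22/120 = 2.28 A.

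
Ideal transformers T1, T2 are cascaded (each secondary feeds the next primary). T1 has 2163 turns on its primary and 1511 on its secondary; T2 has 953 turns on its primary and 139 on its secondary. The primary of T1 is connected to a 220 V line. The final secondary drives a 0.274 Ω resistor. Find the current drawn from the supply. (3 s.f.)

I_supply ≈ 8.34 A

Secondary of T1: V = 220.00 × 1511/2163 = 153.68 V.
Secondary of T2: V = 153.68 × 139/953 = 22.416 V.
I_load = 22.416/0.274 = 81.809 A, so P_out = 22.416 × 81.809 = 1833.8 W.
All ideal ⇒ P_in = P_out, so I_supply = 1833.8/220 = 8.34 A.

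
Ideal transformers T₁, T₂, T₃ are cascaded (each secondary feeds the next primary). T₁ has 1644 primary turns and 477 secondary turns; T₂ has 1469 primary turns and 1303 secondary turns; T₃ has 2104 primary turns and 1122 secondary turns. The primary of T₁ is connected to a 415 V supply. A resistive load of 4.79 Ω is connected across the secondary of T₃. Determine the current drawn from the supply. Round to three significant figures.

After T₁: V = 415.00 × 477/1644 = 120.41 V.
After T₂: V = 120.41 × 1303/1469 = 106.80 V.
After T₃: V = 106.80 × 1122/2104 = 56.955 V.
I_load = 56.955/4.79 = 11.890 A, so P_out = 56.955 × 11.890 = 677.23 W.
All ideal ⇒ P_in = P_out, so I_supply = 677.23/415 = 1.63 A.

I_supply ≈ 1.63 A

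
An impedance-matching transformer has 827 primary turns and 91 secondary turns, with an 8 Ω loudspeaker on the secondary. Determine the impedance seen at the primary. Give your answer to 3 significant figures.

Z_p ≈ 661 Ω

Z_p = (N_p/N_s)² × Z_s = (827/91)² × 8 = 661 Ω.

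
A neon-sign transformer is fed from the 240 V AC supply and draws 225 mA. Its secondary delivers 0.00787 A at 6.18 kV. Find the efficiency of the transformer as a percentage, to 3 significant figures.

η ≈ 90.1%

P_in = 240 × 0.225 = 54.0000 W.
P_out = 6180 × 0.00787 = 48.6366 W.
η = P_out/P_in = 48.6366/54.0000 = 0.901.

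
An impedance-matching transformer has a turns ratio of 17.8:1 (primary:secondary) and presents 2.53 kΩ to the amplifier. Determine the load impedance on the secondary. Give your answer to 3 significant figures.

Z_s = Z_p/(N_p/N_s)² = 2530/17.8² = 7.99 Ω.

Z_s ≈ 7.99 Ω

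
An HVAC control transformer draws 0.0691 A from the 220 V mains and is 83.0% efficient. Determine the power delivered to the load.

P_out ≈ 12.6 W

P_in = V_in I_in = 220 × 0.0691 = 15.202 W.
P_out = η P_in = 0.830 × 15.202 = 12.6 W.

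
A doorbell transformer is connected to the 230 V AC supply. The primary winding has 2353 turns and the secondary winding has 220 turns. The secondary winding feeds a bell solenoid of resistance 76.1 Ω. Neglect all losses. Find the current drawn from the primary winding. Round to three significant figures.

I_p ≈ 0.0264 A

V_s = V_p × N_s/N_p = 230 × 220/2353 = 21.504 V.
I_s = V_s/R = 21.504/76.1 = 0.28258 A.
For an ideal transformer I_p N_p = I_s N_s, so I_p = 0.28258 × 220/2353 = 0.0264 A.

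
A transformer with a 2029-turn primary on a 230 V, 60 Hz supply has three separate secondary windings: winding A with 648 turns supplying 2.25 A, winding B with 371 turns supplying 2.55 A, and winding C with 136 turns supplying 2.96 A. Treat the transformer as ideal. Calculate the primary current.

V_A = 230 × 648/2029 = 73.455 V; V_B = 230 × 371/2029 = 42.055 V; V_C = 230 × 136/2029 = 15.416 V.
P_out = V_A I_A + V_B I_B + V_C I_C = 73.455×2.25 + 42.055×2.55 + 15.416×2.96 = 165.27 + 107.24 + 45.633 = 318.15 W.
Ideal ⇒ P_in = P_out, so I_p = P_out/V_p = 318.15/230 = 1.38 A.

I_p ≈ 1.38 A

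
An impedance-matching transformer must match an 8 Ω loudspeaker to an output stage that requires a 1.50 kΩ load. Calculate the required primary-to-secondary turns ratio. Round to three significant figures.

N_p/N_s ≈ 13.7

Z_p/Z_s = (N_p/N_s)², so N_p/N_s = √(1500/8) = √188 = 13.7.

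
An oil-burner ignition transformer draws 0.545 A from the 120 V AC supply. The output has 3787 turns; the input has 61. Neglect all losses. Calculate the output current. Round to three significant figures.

I_out ≈ 0.00878 A

I_out/I_in = N_in/N_out, so I_out = 0.545 × 61/3787 = 0.00878 A.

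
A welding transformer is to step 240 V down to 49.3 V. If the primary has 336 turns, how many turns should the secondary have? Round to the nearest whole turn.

N_s/N_p = V_s/V_p, so N_s = 336 × 49.3/240 = 69.0 ≈ 69 turns.

N_s = 69 turns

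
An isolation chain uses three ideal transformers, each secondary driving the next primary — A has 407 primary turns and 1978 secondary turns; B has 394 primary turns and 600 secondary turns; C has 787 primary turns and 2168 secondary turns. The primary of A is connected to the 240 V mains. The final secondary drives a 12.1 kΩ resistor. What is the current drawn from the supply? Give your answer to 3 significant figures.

I_supply ≈ 8.24 A

Secondary of A: V = 240.00 × 1978/407 = 1166.4 V.
Secondary of B: V = 1166.4 × 600/394 = 1776.2 V.
Secondary of C: V = 1776.2 × 2168/787 = 4893.1 V.
I_load = 4893.1/12100 = 0.40439 A, so P_out = 4893.1 × 0.40439 = 1978.7 W.
All ideal ⇒ P_in = P_out, so I_supply = 1978.7/240 = 8.24 A.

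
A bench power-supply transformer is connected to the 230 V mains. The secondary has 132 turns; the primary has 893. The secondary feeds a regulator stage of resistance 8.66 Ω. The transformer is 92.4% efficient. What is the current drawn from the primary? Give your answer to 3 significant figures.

V_s = 230 × 132/893 = 33.998 V.
I_s = V_s/R = 33.998/8.66 = 3.9258 A.
P_out = V_s I_s = 33.998 × 3.9258 = 133.47 W.
P_in = P_out/η = 133.47/0.924 = 144.45 W.
I_p = P_in/V_p = 144.45/230 = 0.628 A.

I_p ≈ 0.628 A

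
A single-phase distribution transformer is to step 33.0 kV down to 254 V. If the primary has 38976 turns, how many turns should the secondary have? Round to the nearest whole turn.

N_s = 300 turns

N_s/N_p = V_s/V_p, so N_s = 38976 × 254/33000 = 300.0 ≈ 300 turns.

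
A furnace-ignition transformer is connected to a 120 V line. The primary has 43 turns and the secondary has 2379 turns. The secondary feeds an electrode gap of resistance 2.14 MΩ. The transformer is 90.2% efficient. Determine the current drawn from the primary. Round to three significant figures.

I_p ≈ 0.190 A

V_s = 120 × 2379/43 = 6639.1 V.
I_s = V_s/R = 6639.1/(2.14×10^6) = 0.0031024 A.
P_out = V_s I_s = 6639.1 × 0.0031024 = 20.597 W.
P_in = P_out/η = 20.597/0.902 = 22.835 W.
I_p = P_in/V_p = 22.835/120 = 0.190 A.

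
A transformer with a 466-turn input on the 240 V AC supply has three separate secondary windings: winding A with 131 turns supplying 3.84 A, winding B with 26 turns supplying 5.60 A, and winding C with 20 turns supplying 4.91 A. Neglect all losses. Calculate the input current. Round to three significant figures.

V_A = 240 × 131/466 = 67.468 V; V_B = 240 × 26/466 = 13.391 V; V_C = 240 × 20/466 = 10.300 V.
P_out = V_A I_A + V_B I_B + V_C I_C = 67.468×3.84 + 13.391×5.60 + 10.300×4.91 = 259.08 + 74.987 + 50.575 = 384.64 W.
Ideal ⇒ P_in = P_out, so I_in = P_out/V_in = 384.64/240 = 1.60 A.

I_in ≈ 1.60 A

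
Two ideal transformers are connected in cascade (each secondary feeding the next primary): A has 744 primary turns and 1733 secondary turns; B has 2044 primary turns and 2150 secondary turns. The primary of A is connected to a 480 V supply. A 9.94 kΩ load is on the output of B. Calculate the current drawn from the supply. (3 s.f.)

After A: V = 480.00 × 1733/744 = 1118.1 V.
After B: V = 1118.1 × 2150/2044 = 1176.0 V.
I_load = 1176.0/9940 = 0.11831 A, so P_out = 1176.0 × 0.11831 = 139.14 W.
All ideal ⇒ P_in = P_out, so I_supply = 139.14/480 = 0.290 A.

I_supply ≈ 0.290 A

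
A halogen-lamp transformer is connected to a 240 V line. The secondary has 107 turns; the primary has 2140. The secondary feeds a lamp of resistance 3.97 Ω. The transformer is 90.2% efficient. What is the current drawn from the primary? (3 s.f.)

I_p ≈ 0.168 A

V_s = 240 × 107/2140 = 12.000 V.
I_s = V_s/R = 12.000/3.97 = 3.0227 A.
P_out = V_s I_s = 12.000 × 3.0227 = 36.272 W.
P_in = P_out/η = 36.272/0.902 = 40.213 W.
I_p = P_in/V_p = 40.213/240 = 0.168 A.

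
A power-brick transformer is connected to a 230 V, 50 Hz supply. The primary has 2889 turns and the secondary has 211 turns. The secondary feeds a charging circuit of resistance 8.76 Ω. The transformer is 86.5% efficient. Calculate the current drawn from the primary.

V_s = 230 × 211/2889 = 16.798 V.
I_s = V_s/R = 16.798/8.76 = 1.9176 A.
P_out = V_s I_s = 16.798 × 1.9176 = 32.212 W.
P_in = P_out/η = 32.212/0.865 = 37.240 W.
I_p = P_in/V_p = 37.240/230 = 0.162 A.

I_p ≈ 0.162 A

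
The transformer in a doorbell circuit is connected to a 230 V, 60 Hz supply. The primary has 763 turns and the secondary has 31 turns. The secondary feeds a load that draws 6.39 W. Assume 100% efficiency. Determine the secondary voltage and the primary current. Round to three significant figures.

V_s = V_p × N_s/N_p = 230 × 31/763 = 9.3447 V.
I_s = P/V_s = 6.39/9.3447 = 0.68381 A.
I_p = I_s × N_s/N_p = 0.68381 × 31/763 = 0.0278 A.

V_s ≈ 9.34 V, I_p ≈ 0.0278 A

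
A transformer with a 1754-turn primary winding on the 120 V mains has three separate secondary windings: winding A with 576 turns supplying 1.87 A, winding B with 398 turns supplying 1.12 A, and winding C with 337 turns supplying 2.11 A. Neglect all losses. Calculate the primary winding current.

I_p ≈ 1.27 A

V_A = 120 × 576/1754 = 39.407 V; V_B = 120 × 398/1754 = 27.229 V; V_C = 120 × 337/1754 = 23.056 V.
P_out = V_A I_A + V_B I_B + V_C I_C = 39.407×1.87 + 27.229×1.12 + 23.056×2.11 = 73.691 + 30.497 + 48.648 = 152.84 W.
Ideal ⇒ P_in = P_out, so I_p = P_out/V_p = 152.84/120 = 1.27 A.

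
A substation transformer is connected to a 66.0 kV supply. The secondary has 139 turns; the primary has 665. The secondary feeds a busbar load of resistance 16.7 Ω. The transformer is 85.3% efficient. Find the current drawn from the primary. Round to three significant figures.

V_s = 66000 × 139/665 = 13795 V.
I_s = V_s/R = 13795/16.7 = 826.08 A.
P_out = V_s I_s = 13795 × 826.08 = 1.1396×10^7 W.
P_in = P_out/η = 1.1396×10^7/0.853 = 1.3360×10^7 W.
I_p = P_in/V_p = 1.3360×10^7/66000 = 202 A.

I_p ≈ 202 A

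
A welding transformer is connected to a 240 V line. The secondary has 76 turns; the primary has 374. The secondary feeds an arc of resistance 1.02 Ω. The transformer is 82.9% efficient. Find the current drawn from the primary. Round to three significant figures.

V_s = 240 × 76/374 = 48.770 V.
I_s = V_s/R = 48.770/1.02 = 47.814 A.
P_out = V_s I_s = 48.770 × 47.814 = 2331.9 W.
P_in = P_out/η = 2331.9/0.829 = 2812.9 W.
I_p = P_in/V_p = 2812.9/240 = 11.7 A.

I_p ≈ 11.7 A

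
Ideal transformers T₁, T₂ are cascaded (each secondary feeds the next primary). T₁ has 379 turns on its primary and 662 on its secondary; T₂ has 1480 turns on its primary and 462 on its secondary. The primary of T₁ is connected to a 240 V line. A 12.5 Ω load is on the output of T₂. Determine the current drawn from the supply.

After T₁: V = 240.00 × 662/379 = 419.21 V.
After T₂: V = 419.21 × 462/1480 = 130.86 V.
I_load = 130.86/12.5 = 10.469 A, so P_out = 130.86 × 10.469 = 1370.0 W.
All ideal ⇒ P_in = P_out, so I_supply = 1370.0/240 = 5.71 A.

I_supply ≈ 5.71 A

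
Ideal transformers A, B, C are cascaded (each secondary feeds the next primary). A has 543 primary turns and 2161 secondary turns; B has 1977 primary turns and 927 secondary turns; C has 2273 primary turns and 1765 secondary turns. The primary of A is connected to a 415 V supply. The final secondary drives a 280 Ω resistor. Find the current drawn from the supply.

I_supply ≈ 3.11 A

Secondary of A: V = 415.00 × 2161/543 = 1651.6 V.
Secondary of B: V = 1651.6 × 927/1977 = 774.42 V.
Secondary of C: V = 774.42 × 1765/2273 = 601.34 V.
I_load = 601.34/280 = 2.1476 A, so P_out = 601.34 × 2.1476 = 1291.5 W.
All ideal ⇒ P_in = P_out, so I_supply = 1291.5/415 = 3.11 A.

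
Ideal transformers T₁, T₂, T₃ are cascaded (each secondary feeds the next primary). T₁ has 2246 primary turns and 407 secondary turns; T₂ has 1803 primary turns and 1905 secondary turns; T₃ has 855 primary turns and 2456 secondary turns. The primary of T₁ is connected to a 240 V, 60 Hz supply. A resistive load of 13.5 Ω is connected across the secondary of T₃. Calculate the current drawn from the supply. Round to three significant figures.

After T₁: V = 240.00 × 407/2246 = 43.491 V.
After T₂: V = 43.491 × 1905/1803 = 45.951 V.
After T₃: V = 45.951 × 2456/855 = 131.99 V.
I_load = 131.99/13.5 = 9.7774 A, so P_out = 131.99 × 9.7774 = 1290.6 W.
All ideal ⇒ P_in = P_out, so I_supply = 1290.6/240 = 5.38 A.

I_supply ≈ 5.38 A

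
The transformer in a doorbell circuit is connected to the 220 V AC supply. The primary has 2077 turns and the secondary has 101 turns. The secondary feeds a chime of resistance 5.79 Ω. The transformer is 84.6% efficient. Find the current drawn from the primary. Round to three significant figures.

V_s = 220 × 101/2077 = 10.698 V.
I_s = V_s/R = 10.698/5.79 = 1.8477 A.
P_out = V_s I_s = 10.698 × 1.8477 = 19.767 W.
P_in = P_out/η = 19.767/0.846 = 23.365 W.
I_p = P_in/V_p = 23.365/220 = 0.106 A.

I_p ≈ 0.106 A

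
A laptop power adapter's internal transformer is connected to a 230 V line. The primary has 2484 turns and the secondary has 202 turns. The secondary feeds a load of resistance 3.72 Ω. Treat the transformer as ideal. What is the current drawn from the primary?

V_s = V_p × N_s/N_p = 230 × 202/2484 = 18.704 V.
I_s = V_s/R = 18.704/3.72 = 5.0279 A.
For an ideal transformer I_p N_p = I_s N_s, so I_p = 5.0279 × 202/2484 = 0.409 A.

I_p ≈ 0.409 A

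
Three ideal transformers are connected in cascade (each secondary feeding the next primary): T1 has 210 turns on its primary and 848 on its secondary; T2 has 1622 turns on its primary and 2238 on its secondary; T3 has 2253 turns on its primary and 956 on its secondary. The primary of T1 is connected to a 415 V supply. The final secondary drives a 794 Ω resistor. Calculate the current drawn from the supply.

I_supply ≈ 2.92 A

Secondary of T1: V = 415.00 × 848/210 = 1675.8 V.
Secondary of T2: V = 1675.8 × 2238/1622 = 2312.2 V.
Secondary of T3: V = 2312.2 × 956/2253 = 981.14 V.
I_load = 981.14/794 = 1.2357 A, so P_out = 981.14 × 1.2357 = 1212.4 W.
All ideal ⇒ P_in = P_out, so I_supply = 1212.4/415 = 2.92 A.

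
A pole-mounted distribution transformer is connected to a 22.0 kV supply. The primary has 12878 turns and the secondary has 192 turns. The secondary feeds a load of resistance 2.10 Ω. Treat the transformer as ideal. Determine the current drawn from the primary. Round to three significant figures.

I_p ≈ 2.33 A

V_s = V_p × N_s/N_p = 22000 × 192/12878 = 328.00 V.
I_s = V_s/R = 328.00/2.10 = 156.19 A.
For an ideal transformer I_p N_p = I_s N_s, so I_p = 156.19 × 192/12878 = 2.33 A.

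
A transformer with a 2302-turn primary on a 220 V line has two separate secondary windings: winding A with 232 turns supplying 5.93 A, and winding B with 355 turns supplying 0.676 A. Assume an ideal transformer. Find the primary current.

V_A = 220 × 232/2302 = 22.172 V; V_B = 220 × 355/2302 = 33.927 V.
P_out = V_A I_A + V_B I_B = 22.172×5.93 + 33.927×0.676 = 131.48 + 22.935 = 154.41 W.
Ideal ⇒ P_in = P_out, so I_p = P_out/V_p = 154.41/220 = 0.702 A.

I_p ≈ 0.702 A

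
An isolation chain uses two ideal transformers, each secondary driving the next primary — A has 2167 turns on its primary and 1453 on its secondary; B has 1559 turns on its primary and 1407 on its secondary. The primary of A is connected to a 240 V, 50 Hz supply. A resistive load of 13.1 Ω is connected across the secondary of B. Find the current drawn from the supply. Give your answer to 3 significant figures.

I_supply ≈ 6.71 A

After A: V = 240.00 × 1453/2167 = 160.92 V.
After B: V = 160.92 × 1407/1559 = 145.23 V.
I_load = 145.23/13.1 = 11.087 A, so P_out = 145.23 × 11.087 = 1610.1 W.
All ideal ⇒ P_in = P_out, so I_supply = 1610.1/240 = 6.71 A.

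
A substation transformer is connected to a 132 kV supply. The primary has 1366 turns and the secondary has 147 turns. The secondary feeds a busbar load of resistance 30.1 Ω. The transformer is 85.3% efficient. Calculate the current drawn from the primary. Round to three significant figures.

V_s = 132000 × 147/1366 = 14205 V.
I_s = V_s/R = 14205/30.1 = 471.93 A.
P_out = V_s I_s = 14205 × 471.93 = 6.7037×10^6 W.
P_in = P_out/η = 6.7037×10^6/0.853 = 7.8590×10^6 W.
I_p = P_in/V_p = 7.8590×10^6/132000 = 59.5 A.

I_p ≈ 59.5 A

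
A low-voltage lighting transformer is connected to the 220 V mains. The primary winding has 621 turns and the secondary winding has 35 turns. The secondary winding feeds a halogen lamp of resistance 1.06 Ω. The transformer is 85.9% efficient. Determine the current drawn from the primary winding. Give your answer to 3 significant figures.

V_s = 220 × 35/621 = 12.399 V.
I_s = V_s/R = 12.399/1.06 = 11.698 A.
P_out = V_s I_s = 12.399 × 11.698 = 145.04 W.
P_in = P_out/η = 145.04/0.859 = 168.85 W.
I_p = P_in/V_p = 168.85/220 = 0.767 A.

I_p ≈ 0.767 A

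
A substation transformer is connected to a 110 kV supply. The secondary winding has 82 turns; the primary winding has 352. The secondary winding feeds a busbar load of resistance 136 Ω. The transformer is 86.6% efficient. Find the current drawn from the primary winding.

I_p ≈ 50.7 A

V_s = 110000 × 82/352 = 25625 V.
I_s = V_s/R = 25625/136 = 188.42 A.
P_out = V_s I_s = 25625 × 188.42 = 4.8282×10^6 W.
P_in = P_out/η = 4.8282×10^6/0.866 = 5.5753×10^6 W.
I_p = P_in/V_p = 5.5753×10^6/110000 = 50.7 A.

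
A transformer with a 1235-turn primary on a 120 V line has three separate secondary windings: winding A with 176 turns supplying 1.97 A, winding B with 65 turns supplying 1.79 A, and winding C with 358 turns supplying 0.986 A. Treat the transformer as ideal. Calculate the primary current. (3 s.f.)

I_p ≈ 0.661 A

V_A = 120 × 176/1235 = 17.101 V; V_B = 120 × 65/1235 = 6.3158 V; V_C = 120 × 358/1235 = 34.785 V.
P_out = V_A I_A + V_B I_B + V_C I_C = 17.101×1.97 + 6.3158×1.79 + 34.785×0.986 = 33.689 + 11.305 + 34.298 = 79.293 W.
Ideal ⇒ P_in = P_out, so I_p = P_out/V_p = 79.293/120 = 0.661 A.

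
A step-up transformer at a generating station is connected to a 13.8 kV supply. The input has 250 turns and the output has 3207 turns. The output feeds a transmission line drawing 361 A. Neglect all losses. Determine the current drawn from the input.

I_in ≈ 4630 A

For an ideal transformer I_in N_in = I_out N_out, so I_in = 361 × 3207/250 = 4630 A.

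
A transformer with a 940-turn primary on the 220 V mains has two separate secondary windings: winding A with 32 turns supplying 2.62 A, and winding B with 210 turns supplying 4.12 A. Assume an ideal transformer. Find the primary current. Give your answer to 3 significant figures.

V_A = 220 × 32/940 = 7.4894 V; V_B = 220 × 210/940 = 49.149 V.
P_out = V_A I_A + V_B I_B = 7.4894×2.62 + 49.149×4.12 = 19.622 + 202.49 = 222.12 W.
Ideal ⇒ P_in = P_out, so I_p = P_out/V_p = 222.12/220 = 1.01 A.

I_p ≈ 1.01 A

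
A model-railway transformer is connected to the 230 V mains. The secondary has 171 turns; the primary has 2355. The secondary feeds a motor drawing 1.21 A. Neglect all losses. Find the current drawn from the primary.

For an ideal transformer I_p N_p = I_s N_s, so I_p = 1.21 × 171/2355 = 0.0879 A.

I_p ≈ 0.0879 A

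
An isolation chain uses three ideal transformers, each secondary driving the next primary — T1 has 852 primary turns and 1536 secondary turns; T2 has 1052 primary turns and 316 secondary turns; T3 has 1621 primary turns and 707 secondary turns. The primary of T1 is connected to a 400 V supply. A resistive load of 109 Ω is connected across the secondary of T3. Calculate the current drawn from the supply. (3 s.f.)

After T1: V = 400.00 × 1536/852 = 721.13 V.
After T2: V = 721.13 × 316/1052 = 216.61 V.
After T3: V = 216.61 × 707/1621 = 94.476 V.
I_load = 94.476/109 = 0.86675 A, so P_out = 94.476 × 0.86675 = 81.886 W.
All ideal ⇒ P_in = P_out, so I_supply = 81.886/400 = 0.205 A.

I_supply ≈ 0.205 A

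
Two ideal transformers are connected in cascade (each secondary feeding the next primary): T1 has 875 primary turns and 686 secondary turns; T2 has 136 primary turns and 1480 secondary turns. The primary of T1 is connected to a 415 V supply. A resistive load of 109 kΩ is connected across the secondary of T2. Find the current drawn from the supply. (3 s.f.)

I_supply ≈ 0.277 A

Secondary of T1: V = 415.00 × 686/875 = 325.36 V.
Secondary of T2: V = 325.36 × 1480/136 = 3540.7 V.
I_load = 3540.7/109000 = 0.032483 A, so P_out = 3540.7 × 0.032483 = 115.01 W.
All ideal ⇒ P_in = P_out, so I_supply = 115.01/415 = 0.277 A.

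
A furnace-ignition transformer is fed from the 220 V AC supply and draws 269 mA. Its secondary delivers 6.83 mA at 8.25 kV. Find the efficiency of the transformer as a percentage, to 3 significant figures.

η ≈ 95.2%

P_in = 220 × 0.269 = 59.1800 W.
P_out = 8250 × 0.00683 = 56.3475 W.
η = P_out/P_in = 56.3475/59.1800 = 0.952.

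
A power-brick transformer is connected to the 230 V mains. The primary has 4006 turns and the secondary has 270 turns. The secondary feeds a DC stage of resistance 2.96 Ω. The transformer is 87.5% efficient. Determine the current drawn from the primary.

V_s = 230 × 270/4006 = 15.502 V.
I_s = V_s/R = 15.502/2.96 = 5.2371 A.
P_out = V_s I_s = 15.502 × 5.2371 = 81.184 W.
P_in = P_out/η = 81.184/0.875 = 92.782 W.
I_p = P_in/V_p = 92.782/230 = 0.403 A.

I_p ≈ 0.403 A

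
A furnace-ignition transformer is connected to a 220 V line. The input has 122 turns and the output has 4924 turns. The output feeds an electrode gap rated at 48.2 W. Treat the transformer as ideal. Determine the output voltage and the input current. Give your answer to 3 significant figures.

V_out ≈ 8880 V, I_in ≈ 0.219 A

V_out = V_in × N_out/N_in = 220 × 4924/122 = 8879.3 V.
I_out = P/V_out = 48.2/8879.3 = 0.0054283 A.
I_in = I_out × N_out/N_in = 0.0054283 × 4924/122 = 0.219 A.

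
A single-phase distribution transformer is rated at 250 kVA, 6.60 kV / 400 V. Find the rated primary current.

I_p ≈ 37.9 A

I_p = S/V_p = 250000/6600 = 37.9 A.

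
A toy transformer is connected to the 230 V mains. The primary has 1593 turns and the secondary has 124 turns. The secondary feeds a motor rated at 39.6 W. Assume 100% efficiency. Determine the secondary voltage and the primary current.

V_s = V_p × N_s/N_p = 230 × 124/1593 = 17.903 V.
I_s = P/V_s = 39.6/17.903 = 2.2119 A.
I_p = I_s × N_s/N_p = 2.2119 × 124/1593 = 0.172 A.

V_s ≈ 17.9 V, I_p ≈ 0.172 A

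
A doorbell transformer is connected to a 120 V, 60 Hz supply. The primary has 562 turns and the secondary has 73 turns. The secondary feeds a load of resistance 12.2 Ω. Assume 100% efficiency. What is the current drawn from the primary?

V_s = V_p × N_s/N_p = 120 × 73/562 = 15.587 V.
I_s = V_s/R = 15.587/12.2 = 1.2776 A.
For an ideal transformer I_p N_p = I_s N_s, so I_p = 1.2776 × 73/562 = 0.166 A.

I_p ≈ 0.166 A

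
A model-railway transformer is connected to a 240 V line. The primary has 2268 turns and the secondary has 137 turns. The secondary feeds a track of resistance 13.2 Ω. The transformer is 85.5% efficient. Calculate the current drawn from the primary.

I_p ≈ 0.0776 A

V_s = 240 × 137/2268 = 14.497 V.
I_s = V_s/R = 14.497/13.2 = 1.0983 A.
P_out = V_s I_s = 14.497 × 1.0983 = 15.922 W.
P_in = P_out/η = 15.922/0.855 = 18.622 W.
I_p = P_in/V_p = 18.622/240 = 0.0776 A.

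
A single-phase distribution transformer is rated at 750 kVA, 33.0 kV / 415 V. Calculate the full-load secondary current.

I_s = S/V_s = 750000/415 = 1810 A.

I_s ≈ 1810 A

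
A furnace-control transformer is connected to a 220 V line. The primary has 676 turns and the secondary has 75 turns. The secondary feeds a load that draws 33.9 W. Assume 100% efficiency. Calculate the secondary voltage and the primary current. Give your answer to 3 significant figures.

V_s ≈ 24.4 V, I_p ≈ 0.154 A

V_s = V_p × N_s/N_p = 220 × 75/676 = 24.408 V.
I_s = P/V_s = 33.9/24.408 = 1.3889 A.
I_p = I_s × N_s/N_p = 1.3889 × 75/676 = 0.154 A.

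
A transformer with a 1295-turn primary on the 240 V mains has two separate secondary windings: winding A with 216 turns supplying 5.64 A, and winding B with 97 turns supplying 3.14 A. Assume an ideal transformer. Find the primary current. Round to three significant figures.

I_p ≈ 1.18 A

V_A = 240 × 216/1295 = 40.031 V; V_B = 240 × 97/1295 = 17.977 V.
P_out = V_A I_A + V_B I_B = 40.031×5.64 + 17.977×3.14 = 225.77 + 56.447 = 282.22 W.
Ideal ⇒ P_in = P_out, so I_p = P_out/V_p = 282.22/240 = 1.18 A.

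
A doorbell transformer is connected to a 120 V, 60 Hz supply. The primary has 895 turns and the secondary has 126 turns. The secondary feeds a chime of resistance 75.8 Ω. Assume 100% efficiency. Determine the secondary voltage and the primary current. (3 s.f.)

V_s = V_p × N_s/N_p = 120 × 126/895 = 16.894 V.
I_s = V_s/R = 16.894/75.8 = 0.22287 A.
I_p = I_s × N_s/N_p = 0.22287 × 126/895 = 0.0314 A.

V_s ≈ 16.9 V, I_p ≈ 0.0314 A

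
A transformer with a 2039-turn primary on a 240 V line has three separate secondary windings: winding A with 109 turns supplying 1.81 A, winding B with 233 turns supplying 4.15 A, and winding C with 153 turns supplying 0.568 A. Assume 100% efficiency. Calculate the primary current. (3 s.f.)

V_A = 240 × 109/2039 = 12.830 V; V_B = 240 × 233/2039 = 27.425 V; V_C = 240 × 153/2039 = 18.009 V.
P_out = V_A I_A + V_B I_B + V_C I_C = 12.830×1.81 + 27.425×4.15 + 18.009×0.568 = 23.222 + 113.81 + 10.229 = 147.27 W.
Ideal ⇒ P_in = P_out, so I_p = P_out/V_p = 147.27/240 = 0.614 A.

I_p ≈ 0.614 A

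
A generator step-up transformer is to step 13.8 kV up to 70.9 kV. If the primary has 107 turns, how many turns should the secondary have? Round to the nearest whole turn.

N_s/N_p = V_s/V_p, so N_s = 107 × 70900/13800 = 549.7 ≈ 550 turns.

N_s = 550 turns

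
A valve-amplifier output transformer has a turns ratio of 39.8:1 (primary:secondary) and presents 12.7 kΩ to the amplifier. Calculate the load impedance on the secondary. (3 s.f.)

Z_s ≈ 8.02 Ω

Z_s = Z_p/(N_p/N_s)² = 12700/39.8² = 8.02 Ω.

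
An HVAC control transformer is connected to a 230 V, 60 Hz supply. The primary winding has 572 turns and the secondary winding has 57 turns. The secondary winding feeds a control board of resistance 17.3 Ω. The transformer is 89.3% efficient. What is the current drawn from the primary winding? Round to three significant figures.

V_s = 230 × 57/572 = 22.920 V.
I_s = V_s/R = 22.920/17.3 = 1.3248 A.
P_out = V_s I_s = 22.920 × 1.3248 = 30.365 W.
P_in = P_out/η = 30.365/0.893 = 34.003 W.
I_p = P_in/V_p = 34.003/230 = 0.148 A.

I_p ≈ 0.148 A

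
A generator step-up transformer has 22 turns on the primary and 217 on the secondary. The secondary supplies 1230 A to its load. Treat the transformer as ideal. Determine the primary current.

For an ideal transformer I_p/I_s = N_s/N_p, so I_p = 1230 × 217/22 = 12100 A.

I_p ≈ 12100 A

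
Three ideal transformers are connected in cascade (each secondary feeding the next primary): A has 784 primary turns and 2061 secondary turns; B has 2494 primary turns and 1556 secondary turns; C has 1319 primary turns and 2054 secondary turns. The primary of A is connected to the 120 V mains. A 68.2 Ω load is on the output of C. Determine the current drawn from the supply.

I_supply ≈ 11.5 A

Secondary of A: V = 120.00 × 2061/784 = 315.46 V.
Secondary of B: V = 315.46 × 1556/2494 = 196.81 V.
Secondary of C: V = 196.81 × 2054/1319 = 306.49 V.
I_load = 306.49/68.2 = 4.4939 A, so P_out = 306.49 × 4.4939 = 1377.3 W.
All ideal ⇒ P_in = P_out, so I_supply = 1377.3/120 = 11.5 A.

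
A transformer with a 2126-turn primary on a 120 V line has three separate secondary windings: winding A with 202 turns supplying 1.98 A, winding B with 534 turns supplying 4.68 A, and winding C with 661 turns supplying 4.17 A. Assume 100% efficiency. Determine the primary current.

I_p ≈ 2.66 A

V_A = 120 × 202/2126 = 11.402 V; V_B = 120 × 534/2126 = 30.141 V; V_C = 120 × 661/2126 = 37.310 V.
P_out = V_A I_A + V_B I_B + V_C I_C = 11.402×1.98 + 30.141×4.68 + 37.310×4.17 = 22.575 + 141.06 + 155.58 = 319.22 W.
Ideal ⇒ P_in = P_out, so I_p = P_out/V_p = 319.22/120 = 2.66 A.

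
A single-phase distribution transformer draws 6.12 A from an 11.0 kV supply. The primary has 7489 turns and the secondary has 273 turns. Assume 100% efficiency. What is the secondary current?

I_s/I_p = N_p/N_s, so I_s = 6.12 × 7489/273 = 168 A.

I_s ≈ 168 A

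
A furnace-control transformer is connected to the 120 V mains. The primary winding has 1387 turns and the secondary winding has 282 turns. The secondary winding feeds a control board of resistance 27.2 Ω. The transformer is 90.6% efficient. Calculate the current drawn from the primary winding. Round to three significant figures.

I_p ≈ 0.201 A

V_s = 120 × 282/1387 = 24.398 V.
I_s = V_s/R = 24.398/27.2 = 0.89698 A.
P_out = V_s I_s = 24.398 × 0.89698 = 21.885 W.
P_in = P_out/η = 21.885/0.906 = 24.155 W.
I_p = P_in/V_p = 24.155/120 = 0.201 A.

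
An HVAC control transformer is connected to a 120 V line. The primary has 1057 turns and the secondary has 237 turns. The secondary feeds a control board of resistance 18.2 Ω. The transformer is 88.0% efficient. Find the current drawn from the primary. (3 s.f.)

I_p ≈ 0.377 A

V_s = 120 × 237/1057 = 26.906 V.
I_s = V_s/R = 26.906/18.2 = 1.4784 A.
P_out = V_s I_s = 26.906 × 1.4784 = 39.778 W.
P_in = P_out/η = 39.778/0.880 = 45.202 W.
I_p = P_in/V_p = 45.202/120 = 0.377 A.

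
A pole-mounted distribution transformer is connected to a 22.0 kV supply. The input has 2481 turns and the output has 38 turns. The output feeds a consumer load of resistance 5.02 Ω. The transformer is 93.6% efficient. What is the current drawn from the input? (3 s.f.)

I_in ≈ 1.10 A

V_out = 22000 × 38/2481 = 336.96 V.
I_out = V_out/R = 336.96/5.02 = 67.124 A.
P_out = V_out I_out = 336.96 × 67.124 = 22618 W.
P_in = P_out/η = 22618/0.936 = 24165 W.
I_in = P_in/V_in = 24165/22000 = 1.10 A.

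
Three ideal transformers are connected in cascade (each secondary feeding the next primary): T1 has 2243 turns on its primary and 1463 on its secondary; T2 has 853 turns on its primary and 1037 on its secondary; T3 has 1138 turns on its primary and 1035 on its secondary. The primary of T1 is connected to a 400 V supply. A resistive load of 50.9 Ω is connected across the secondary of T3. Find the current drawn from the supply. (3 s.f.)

I_supply ≈ 4.09 A

Secondary of T1: V = 400.00 × 1463/2243 = 260.90 V.
Secondary of T2: V = 260.90 × 1037/853 = 317.18 V.
Secondary of T3: V = 317.18 × 1035/1138 = 288.47 V.
I_load = 288.47/50.9 = 5.6674 A, so P_out = 288.47 × 5.6674 = 1634.9 W.
All ideal ⇒ P_in = P_out, so I_supply = 1634.9/400 = 4.09 A.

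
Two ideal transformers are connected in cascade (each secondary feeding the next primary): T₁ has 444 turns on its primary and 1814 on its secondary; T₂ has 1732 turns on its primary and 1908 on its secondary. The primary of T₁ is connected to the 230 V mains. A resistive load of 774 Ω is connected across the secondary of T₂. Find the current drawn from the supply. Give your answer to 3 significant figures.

I_supply ≈ 6.02 A

Secondary of T₁: V = 230.00 × 1814/444 = 939.68 V.
Secondary of T₂: V = 939.68 × 1908/1732 = 1035.2 V.
I_load = 1035.2/774 = 1.3374 A, so P_out = 1035.2 × 1.3374 = 1384.5 W.
All ideal ⇒ P_in = P_out, so I_supply = 1384.5/230 = 6.02 A.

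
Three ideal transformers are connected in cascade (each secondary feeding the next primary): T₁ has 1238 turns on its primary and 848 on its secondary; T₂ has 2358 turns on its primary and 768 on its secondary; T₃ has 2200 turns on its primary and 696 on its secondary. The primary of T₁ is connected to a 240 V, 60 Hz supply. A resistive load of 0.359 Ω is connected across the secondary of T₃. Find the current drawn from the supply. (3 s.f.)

I_supply ≈ 3.33 A

Secondary of T₁: V = 240.00 × 848/1238 = 164.39 V.
Secondary of T₂: V = 164.39 × 768/2358 = 53.543 V.
Secondary of T₃: V = 53.543 × 696/2200 = 16.939 V.
I_load = 16.939/0.359 = 47.184 A, so P_out = 16.939 × 47.184 = 799.26 W.
All ideal ⇒ P_in = P_out, so I_supply = 799.26/240 = 3.33 A.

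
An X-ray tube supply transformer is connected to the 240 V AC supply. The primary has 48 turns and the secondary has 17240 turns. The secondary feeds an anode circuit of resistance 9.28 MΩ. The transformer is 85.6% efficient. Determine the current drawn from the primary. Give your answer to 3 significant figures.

I_p ≈ 3.90 A

V_s = 240 × 17240/48 = 86200 V.
I_s = V_s/R = 86200/(9.28×10^6) = 0.0092888 A.
P_out = V_s I_s = 86200 × 0.0092888 = 800.69 W.
P_in = P_out/η = 800.69/0.856 = 935.39 W.
I_p = P_in/V_p = 935.39/240 = 3.90 A.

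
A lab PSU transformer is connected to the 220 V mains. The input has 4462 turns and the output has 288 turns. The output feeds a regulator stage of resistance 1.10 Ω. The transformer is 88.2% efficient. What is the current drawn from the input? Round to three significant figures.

V_out = 220 × 288/4462 = 14.200 V.
I_out = V_out/R = 14.200/1.10 = 12.909 A.
P_out = V_out I_out = 14.200 × 12.909 = 183.31 W.
P_in = P_out/η = 183.31/0.882 = 207.83 W.
I_in = P_in/V_in = 207.83/220 = 0.945 A.

I_in ≈ 0.945 A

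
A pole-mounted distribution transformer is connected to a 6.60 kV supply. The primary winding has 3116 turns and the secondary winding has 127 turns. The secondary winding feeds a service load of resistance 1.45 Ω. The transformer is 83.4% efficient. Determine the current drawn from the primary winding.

I_p ≈ 9.07 A

V_s = 6600 × 127/3116 = 269.00 V.
I_s = V_s/R = 269.00/1.45 = 185.52 A.
P_out = V_s I_s = 269.00 × 185.52 = 49904 W.
P_in = P_out/η = 49904/0.834 = 59837 W.
I_p = P_in/V_p = 59837/6600 = 9.07 A.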